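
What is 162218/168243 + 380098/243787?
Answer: 103495467380/41015456241 ≈ 2.5233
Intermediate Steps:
162218/168243 + 380098/243787 = 103495467380/41015456241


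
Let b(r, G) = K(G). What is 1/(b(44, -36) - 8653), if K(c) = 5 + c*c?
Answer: -1/7352 ≈ -0.00013602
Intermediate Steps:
K(c) = 5 + c²
b(r, G) = 5 + G²
1/(b(44, -36) - 8653) = 1/((5 + (-36)²) - 8653) = 1/((5 + 1296) - 8653) = 1/(1301 - 8653) = 1/(-7352) = -1/7352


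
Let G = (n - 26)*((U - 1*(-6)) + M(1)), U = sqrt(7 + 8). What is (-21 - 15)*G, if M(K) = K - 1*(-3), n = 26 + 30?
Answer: -10800 - 1080*sqrt(15) ≈ -14983.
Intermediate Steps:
n = 56
U = sqrt(15) ≈ 3.8730
M(K) = 3 + K (M(K) = K + 3 = 3 + K)
G = 300 + 30*sqrt(15) (G = (56 - 26)*((sqrt(15) - 1*(-6)) + (3 + 1)) = 30*((sqrt(15) + 6) + 4) = 30*((6 + sqrt(15)) + 4) = 30*(10 + sqrt(15)) = 300 + 30*sqrt(15) ≈ 416.19)
(-21 - 15)*G = (-21 - 15)*(300 + 30*sqrt(15)) = -36*(300 + 30*sqrt(15)) = -10800 - 1080*sqrt(15)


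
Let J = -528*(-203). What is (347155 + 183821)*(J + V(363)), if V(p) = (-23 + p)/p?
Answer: 6886428098944/121 ≈ 5.6913e+10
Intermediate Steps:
J = 107184
V(p) = (-23 + p)/p
(347155 + 183821)*(J + V(363)) = (347155 + 183821)*(107184 + (-23 + 363)/363) = 530976*(107184 + (1/363)*340) = 530976*(107184 + 340/363) = 530976*(38908132/363) = 6886428098944/121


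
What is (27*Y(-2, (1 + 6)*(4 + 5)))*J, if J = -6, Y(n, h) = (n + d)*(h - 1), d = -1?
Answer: 30132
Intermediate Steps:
Y(n, h) = (-1 + h)*(-1 + n) (Y(n, h) = (n - 1)*(h - 1) = (-1 + n)*(-1 + h) = (-1 + h)*(-1 + n))
(27*Y(-2, (1 + 6)*(4 + 5)))*J = (27*(1 - (1 + 6)*(4 + 5) - 1*(-2) + ((1 + 6)*(4 + 5))*(-2)))*(-6) = (27*(1 - 7*9 + 2 + (7*9)*(-2)))*(-6) = (27*(1 - 1*63 + 2 + 63*(-2)))*(-6) = (27*(1 - 63 + 2 - 126))*(-6) = (27*(-186))*(-6) = -5022*(-6) = 30132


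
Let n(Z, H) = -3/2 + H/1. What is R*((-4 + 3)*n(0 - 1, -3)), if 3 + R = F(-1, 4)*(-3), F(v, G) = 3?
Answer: -54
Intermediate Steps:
n(Z, H) = -3/2 + H (n(Z, H) = -3*½ + H*1 = -3/2 + H)
R = -12 (R = -3 + 3*(-3) = -3 - 9 = -12)
R*((-4 + 3)*n(0 - 1, -3)) = -12*(-4 + 3)*(-3/2 - 3) = -(-12)*(-9)/2 = -12*9/2 = -54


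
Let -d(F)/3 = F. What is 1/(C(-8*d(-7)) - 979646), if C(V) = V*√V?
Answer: I/(2*(-489823*I + 168*√42)) ≈ -1.0208e-6 + 2.2689e-9*I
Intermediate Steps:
d(F) = -3*F
C(V) = V^(3/2)
1/(C(-8*d(-7)) - 979646) = 1/((-(-24)*(-7))^(3/2) - 979646) = 1/((-8*21)^(3/2) - 979646) = 1/((-168)^(3/2) - 979646) = 1/(-336*I*√42 - 979646) = 1/(-979646 - 336*I*√42)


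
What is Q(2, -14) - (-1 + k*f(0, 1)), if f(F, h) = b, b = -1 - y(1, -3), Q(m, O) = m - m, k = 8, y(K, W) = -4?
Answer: -23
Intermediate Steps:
Q(m, O) = 0
b = 3 (b = -1 - 1*(-4) = -1 + 4 = 3)
f(F, h) = 3
Q(2, -14) - (-1 + k*f(0, 1)) = 0 - (-1 + 8*3) = 0 - (-1 + 24) = 0 - 1*23 = 0 - 23 = -23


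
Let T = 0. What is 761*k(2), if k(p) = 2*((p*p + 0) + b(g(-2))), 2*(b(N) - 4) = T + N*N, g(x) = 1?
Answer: 12937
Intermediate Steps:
b(N) = 4 + N²/2 (b(N) = 4 + (0 + N*N)/2 = 4 + (0 + N²)/2 = 4 + N²/2)
k(p) = 9 + 2*p² (k(p) = 2*((p*p + 0) + (4 + (½)*1²)) = 2*((p² + 0) + (4 + (½)*1)) = 2*(p² + (4 + ½)) = 2*(p² + 9/2) = 2*(9/2 + p²) = 9 + 2*p²)
761*k(2) = 761*(9 + 2*2²) = 761*(9 + 2*4) = 761*(9 + 8) = 761*17 = 12937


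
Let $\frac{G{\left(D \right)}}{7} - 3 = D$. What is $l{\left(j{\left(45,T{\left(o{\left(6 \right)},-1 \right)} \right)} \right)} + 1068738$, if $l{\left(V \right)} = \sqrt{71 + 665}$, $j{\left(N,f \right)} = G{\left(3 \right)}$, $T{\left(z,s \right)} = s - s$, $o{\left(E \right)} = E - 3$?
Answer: $1068738 + 4 \sqrt{46} \approx 1.0688 \cdot 10^{6}$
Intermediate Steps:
$o{\left(E \right)} = -3 + E$
$G{\left(D \right)} = 21 + 7 D$
$T{\left(z,s \right)} = 0$
$j{\left(N,f \right)} = 42$ ($j{\left(N,f \right)} = 21 + 7 \cdot 3 = 21 + 21 = 42$)
$l{\left(V \right)} = 4 \sqrt{46}$ ($l{\left(V \right)} = \sqrt{736} = 4 \sqrt{46}$)
$l{\left(j{\left(45,T{\left(o{\left(6 \right)},-1 \right)} \right)} \right)} + 1068738 = 4 \sqrt{46} + 1068738 = 1068738 + 4 \sqrt{46}$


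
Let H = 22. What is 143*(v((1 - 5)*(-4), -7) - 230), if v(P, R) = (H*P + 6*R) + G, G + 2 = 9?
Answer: 12441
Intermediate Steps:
G = 7 (G = -2 + 9 = 7)
v(P, R) = 7 + 6*R + 22*P (v(P, R) = (22*P + 6*R) + 7 = (6*R + 22*P) + 7 = 7 + 6*R + 22*P)
143*(v((1 - 5)*(-4), -7) - 230) = 143*((7 + 6*(-7) + 22*((1 - 5)*(-4))) - 230) = 143*((7 - 42 + 22*(-4*(-4))) - 230) = 143*((7 - 42 + 22*16) - 230) = 143*((7 - 42 + 352) - 230) = 143*(317 - 230) = 143*87 = 12441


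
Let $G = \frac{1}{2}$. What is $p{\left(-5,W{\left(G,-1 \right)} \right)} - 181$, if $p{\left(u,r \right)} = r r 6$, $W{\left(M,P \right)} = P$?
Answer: $-175$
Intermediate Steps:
$G = \frac{1}{2} \approx 0.5$
$p{\left(u,r \right)} = 6 r^{2}$ ($p{\left(u,r \right)} = r^{2} \cdot 6 = 6 r^{2}$)
$p{\left(-5,W{\left(G,-1 \right)} \right)} - 181 = 6 \left(-1\right)^{2} - 181 = 6 \cdot 1 - 181 = 6 - 181 = -175$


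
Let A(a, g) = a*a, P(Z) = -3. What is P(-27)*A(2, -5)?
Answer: -12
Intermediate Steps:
A(a, g) = a²
P(-27)*A(2, -5) = -3*2² = -3*4 = -12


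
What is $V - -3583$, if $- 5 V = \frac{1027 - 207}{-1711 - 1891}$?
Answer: $\frac{6453065}{1801} \approx 3583.0$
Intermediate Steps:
$V = \frac{82}{1801}$ ($V = - \frac{\left(1027 - 207\right) \frac{1}{-1711 - 1891}}{5} = - \frac{820 \frac{1}{-1711 - 1891}}{5} = - \frac{820 \frac{1}{-3602}}{5} = - \frac{820 \left(- \frac{1}{3602}\right)}{5} = \left(- \frac{1}{5}\right) \left(- \frac{410}{1801}\right) = \frac{82}{1801} \approx 0.04553$)
$V - -3583 = \frac{82}{1801} - -3583 = \frac{82}{1801} + 3583 = \frac{6453065}{1801}$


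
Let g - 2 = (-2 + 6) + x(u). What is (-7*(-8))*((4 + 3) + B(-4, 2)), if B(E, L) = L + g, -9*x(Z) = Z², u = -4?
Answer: 6664/9 ≈ 740.44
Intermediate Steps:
x(Z) = -Z²/9
g = 38/9 (g = 2 + ((-2 + 6) - ⅑*(-4)²) = 2 + (4 - ⅑*16) = 2 + (4 - 16/9) = 2 + 20/9 = 38/9 ≈ 4.2222)
B(E, L) = 38/9 + L (B(E, L) = L + 38/9 = 38/9 + L)
(-7*(-8))*((4 + 3) + B(-4, 2)) = (-7*(-8))*((4 + 3) + (38/9 + 2)) = 56*(7 + 56/9) = 56*(119/9) = 6664/9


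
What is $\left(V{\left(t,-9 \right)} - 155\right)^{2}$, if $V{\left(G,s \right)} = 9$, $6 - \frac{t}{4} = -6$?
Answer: $21316$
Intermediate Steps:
$t = 48$ ($t = 24 - -24 = 24 + 24 = 48$)
$\left(V{\left(t,-9 \right)} - 155\right)^{2} = \left(9 - 155\right)^{2} = \left(-146\right)^{2} = 21316$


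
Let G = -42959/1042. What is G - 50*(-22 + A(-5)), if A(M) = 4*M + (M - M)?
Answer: 2145241/1042 ≈ 2058.8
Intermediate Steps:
A(M) = 4*M (A(M) = 4*M + 0 = 4*M)
G = -42959/1042 (G = -42959*1/1042 = -42959/1042 ≈ -41.227)
G - 50*(-22 + A(-5)) = -42959/1042 - 50*(-22 + 4*(-5)) = -42959/1042 - 50*(-22 - 20) = -42959/1042 - 50*(-42) = -42959/1042 - 1*(-2100) = -42959/1042 + 2100 = 2145241/1042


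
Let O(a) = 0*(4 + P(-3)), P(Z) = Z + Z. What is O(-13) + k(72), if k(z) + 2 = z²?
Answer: 5182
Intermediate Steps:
P(Z) = 2*Z
O(a) = 0 (O(a) = 0*(4 + 2*(-3)) = 0*(4 - 6) = 0*(-2) = 0)
k(z) = -2 + z²
O(-13) + k(72) = 0 + (-2 + 72²) = 0 + (-2 + 5184) = 0 + 5182 = 5182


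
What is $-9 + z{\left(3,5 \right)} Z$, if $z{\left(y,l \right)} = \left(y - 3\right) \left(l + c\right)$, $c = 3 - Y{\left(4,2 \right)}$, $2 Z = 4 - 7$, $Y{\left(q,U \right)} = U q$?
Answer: $-9$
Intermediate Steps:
$Z = - \frac{3}{2}$ ($Z = \frac{4 - 7}{2} = \frac{1}{2} \left(-3\right) = - \frac{3}{2} \approx -1.5$)
$c = -5$ ($c = 3 - 2 \cdot 4 = 3 - 8 = -5$)
$z{\left(y,l \right)} = \left(-5 + l\right) \left(-3 + y\right)$ ($z{\left(y,l \right)} = \left(y - 3\right) \left(l - 5\right) = \left(-3 + y\right) \left(-5 + l\right) = \left(-5 + l\right) \left(-3 + y\right)$)
$-9 + z{\left(3,5 \right)} Z = -9 + \left(15 - 15 - 15 + 5 \cdot 3\right) \left(- \frac{3}{2}\right) = -9 + \left(15 - 15 - 15 + 15\right) \left(- \frac{3}{2}\right) = -9 + 0 \left(- \frac{3}{2}\right) = -9 + 0 = -9$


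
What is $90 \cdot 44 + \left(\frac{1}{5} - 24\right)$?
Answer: $\frac{19681}{5} \approx 3936.2$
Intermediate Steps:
$90 \cdot 44 + \left(\frac{1}{5} - 24\right) = 3960 + \left(\frac{1}{5} - 24\right) = 3960 - \frac{119}{5} = \frac{19681}{5}$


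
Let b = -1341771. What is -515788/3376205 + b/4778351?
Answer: -999244294949/2304670362565 ≈ -0.43357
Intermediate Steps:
-515788/3376205 + b/4778351 = -515788/3376205 - 1341771/4778351 = -515788*1/3376205 - 1341771*1/4778351 = -73684/482315 - 1341771/4778351 = -999244294949/2304670362565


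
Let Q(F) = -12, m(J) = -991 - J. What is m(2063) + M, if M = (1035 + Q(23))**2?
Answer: 1043475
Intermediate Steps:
M = 1046529 (M = (1035 - 12)**2 = 1023**2 = 1046529)
m(2063) + M = (-991 - 1*2063) + 1046529 = (-991 - 2063) + 1046529 = -3054 + 1046529 = 1043475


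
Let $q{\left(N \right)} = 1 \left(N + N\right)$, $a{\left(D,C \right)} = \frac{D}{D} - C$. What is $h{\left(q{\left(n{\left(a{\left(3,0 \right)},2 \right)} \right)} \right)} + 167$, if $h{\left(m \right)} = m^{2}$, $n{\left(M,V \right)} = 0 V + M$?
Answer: $171$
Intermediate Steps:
$a{\left(D,C \right)} = 1 - C$
$n{\left(M,V \right)} = M$ ($n{\left(M,V \right)} = 0 + M = M$)
$q{\left(N \right)} = 2 N$ ($q{\left(N \right)} = 1 \cdot 2 N = 2 N$)
$h{\left(q{\left(n{\left(a{\left(3,0 \right)},2 \right)} \right)} \right)} + 167 = \left(2 \left(1 - 0\right)\right)^{2} + 167 = \left(2 \left(1 + 0\right)\right)^{2} + 167 = \left(2 \cdot 1\right)^{2} + 167 = 2^{2} + 167 = 4 + 167 = 171$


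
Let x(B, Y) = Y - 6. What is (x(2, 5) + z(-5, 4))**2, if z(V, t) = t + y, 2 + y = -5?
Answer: 16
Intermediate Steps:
y = -7 (y = -2 - 5 = -7)
z(V, t) = -7 + t (z(V, t) = t - 7 = -7 + t)
x(B, Y) = -6 + Y
(x(2, 5) + z(-5, 4))**2 = ((-6 + 5) + (-7 + 4))**2 = (-1 - 3)**2 = (-4)**2 = 16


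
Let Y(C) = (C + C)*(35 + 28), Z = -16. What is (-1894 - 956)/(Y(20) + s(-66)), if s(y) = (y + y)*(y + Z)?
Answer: -475/2224 ≈ -0.21358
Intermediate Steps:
s(y) = 2*y*(-16 + y) (s(y) = (y + y)*(y - 16) = (2*y)*(-16 + y) = 2*y*(-16 + y))
Y(C) = 126*C (Y(C) = (2*C)*63 = 126*C)
(-1894 - 956)/(Y(20) + s(-66)) = (-1894 - 956)/(126*20 + 2*(-66)*(-16 - 66)) = -2850/(2520 + 2*(-66)*(-82)) = -2850/(2520 + 10824) = -2850/13344 = -2850*1/13344 = -475/2224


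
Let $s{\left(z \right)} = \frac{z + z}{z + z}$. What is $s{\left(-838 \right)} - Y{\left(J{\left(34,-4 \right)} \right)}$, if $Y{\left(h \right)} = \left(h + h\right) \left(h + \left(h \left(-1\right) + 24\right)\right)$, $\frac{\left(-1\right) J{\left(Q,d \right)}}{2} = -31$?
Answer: $-2975$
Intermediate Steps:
$J{\left(Q,d \right)} = 62$ ($J{\left(Q,d \right)} = \left(-2\right) \left(-31\right) = 62$)
$Y{\left(h \right)} = 48 h$ ($Y{\left(h \right)} = 2 h \left(h - \left(-24 + h\right)\right) = 2 h 24 = 48 h$)
$s{\left(z \right)} = 1$ ($s{\left(z \right)} = \frac{2 z}{2 z} = 2 z \frac{1}{2 z} = 1$)
$s{\left(-838 \right)} - Y{\left(J{\left(34,-4 \right)} \right)} = 1 - 48 \cdot 62 = 1 - 2976 = -2975$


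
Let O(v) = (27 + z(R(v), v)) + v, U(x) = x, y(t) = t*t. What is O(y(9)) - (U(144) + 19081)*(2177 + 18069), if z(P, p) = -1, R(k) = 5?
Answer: -389229243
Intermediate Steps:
y(t) = t²
O(v) = 26 + v (O(v) = (27 - 1) + v = 26 + v)
O(y(9)) - (U(144) + 19081)*(2177 + 18069) = (26 + 9²) - (144 + 19081)*(2177 + 18069) = (26 + 81) - 19225*20246 = 107 - 1*389229350 = 107 - 389229350 = -389229243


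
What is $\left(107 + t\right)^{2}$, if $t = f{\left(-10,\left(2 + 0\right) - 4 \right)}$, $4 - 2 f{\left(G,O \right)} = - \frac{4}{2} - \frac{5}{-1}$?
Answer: $\frac{46225}{4} \approx 11556.0$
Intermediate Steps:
$f{\left(G,O \right)} = \frac{1}{2}$ ($f{\left(G,O \right)} = 2 - \frac{- \frac{4}{2} - \frac{5}{-1}}{2} = 2 - \frac{\left(-4\right) \frac{1}{2} - -5}{2} = 2 - \frac{-2 + 5}{2} = 2 - \frac{3}{2} = \frac{1}{2}$)
$t = \frac{1}{2} \approx 0.5$
$\left(107 + t\right)^{2} = \left(107 + \frac{1}{2}\right)^{2} = \left(\frac{215}{2}\right)^{2} = \frac{46225}{4}$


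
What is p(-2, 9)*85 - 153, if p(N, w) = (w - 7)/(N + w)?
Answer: -901/7 ≈ -128.71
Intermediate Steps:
p(N, w) = (-7 + w)/(N + w)
p(-2, 9)*85 - 153 = ((-7 + 9)/(-2 + 9))*85 - 153 = (2/7)*85 - 153 = 170/7 - 153 = -901/7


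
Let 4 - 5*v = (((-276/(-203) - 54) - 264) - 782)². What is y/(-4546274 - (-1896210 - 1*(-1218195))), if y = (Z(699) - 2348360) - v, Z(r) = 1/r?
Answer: 60691135803899/111425552506569 ≈ 0.54468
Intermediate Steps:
v = -9947907948/41209 (v = ⅘ - (((-276/(-203) - 54) - 264) - 782)²/5 = ⅘ - (((-276*(-1/203) - 54) - 264) - 782)²/5 = ⅘ - (((276/203 - 54) - 264) - 782)²/5 = ⅘ - ((-10686/203 - 264) - 782)²/5 = ⅘ - (-64278/203 - 782)²/5 = ⅘ - (-223024/203)²/5 = ⅘ - ⅕*49739704576/41209 = ⅘ - 49739704576/206045 = -9947907948/41209 ≈ -2.4140e+5)
y = -60691135803899/28805091 (y = (1/699 - 2348360) - 1*(-9947907948/41209) = (1/699 - 2348360) + 9947907948/41209 = -1641503639/699 + 9947907948/41209 = -60691135803899/28805091 ≈ -2.1070e+6)
y/(-4546274 - (-1896210 - 1*(-1218195))) = -60691135803899/(28805091*(-4546274 - (-1896210 - 1*(-1218195)))) = -60691135803899/(28805091*(-4546274 - (-1896210 + 1218195))) = -60691135803899/(28805091*(-4546274 - 1*(-678015))) = -60691135803899/(28805091*(-4546274 + 678015)) = -60691135803899/28805091/(-3868259) = -60691135803899/28805091*(-1/3868259) = 60691135803899/111425552506569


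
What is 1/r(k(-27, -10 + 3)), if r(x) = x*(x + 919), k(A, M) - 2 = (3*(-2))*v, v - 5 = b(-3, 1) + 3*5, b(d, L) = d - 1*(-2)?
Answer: -1/90384 ≈ -1.1064e-5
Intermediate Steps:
b(d, L) = 2 + d (b(d, L) = d + 2 = 2 + d)
v = 19 (v = 5 + ((2 - 3) + 3*5) = 5 + (-1 + 15) = 5 + 14 = 19)
k(A, M) = -112 (k(A, M) = 2 + (3*(-2))*19 = 2 - 6*19 = 2 - 114 = -112)
r(x) = x*(919 + x)
1/r(k(-27, -10 + 3)) = 1/(-112*(919 - 112)) = 1/(-112*807) = 1/(-90384) = -1/90384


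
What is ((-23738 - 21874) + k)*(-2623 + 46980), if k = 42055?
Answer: -157777849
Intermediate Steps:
((-23738 - 21874) + k)*(-2623 + 46980) = ((-23738 - 21874) + 42055)*(-2623 + 46980) = (-45612 + 42055)*44357 = -3557*44357 = -157777849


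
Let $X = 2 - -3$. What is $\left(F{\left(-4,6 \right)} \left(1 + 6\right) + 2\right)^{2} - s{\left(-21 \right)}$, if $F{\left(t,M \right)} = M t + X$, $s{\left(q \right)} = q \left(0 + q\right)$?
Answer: $16720$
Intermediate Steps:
$s{\left(q \right)} = q^{2}$ ($s{\left(q \right)} = q q = q^{2}$)
$X = 5$ ($X = 2 + 3 = 5$)
$F{\left(t,M \right)} = 5 + M t$ ($F{\left(t,M \right)} = M t + 5 = 5 + M t$)
$\left(F{\left(-4,6 \right)} \left(1 + 6\right) + 2\right)^{2} - s{\left(-21 \right)} = \left(\left(5 + 6 \left(-4\right)\right) \left(1 + 6\right) + 2\right)^{2} - \left(-21\right)^{2} = \left(\left(5 - 24\right) 7 + 2\right)^{2} - 441 = \left(\left(-19\right) 7 + 2\right)^{2} - 441 = \left(-133 + 2\right)^{2} - 441 = \left(-131\right)^{2} - 441 = 17161 - 441 = 16720$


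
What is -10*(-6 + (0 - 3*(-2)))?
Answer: 0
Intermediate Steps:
-10*(-6 + (0 - 3*(-2))) = -10*(-6 + (0 + 6)) = -10*(-6 + 6) = -10*0 = 0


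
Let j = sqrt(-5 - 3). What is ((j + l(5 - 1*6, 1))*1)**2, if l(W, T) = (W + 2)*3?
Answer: 1 + 12*I*sqrt(2) ≈ 1.0 + 16.971*I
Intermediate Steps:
j = 2*I*sqrt(2) (j = sqrt(-8) = 2*I*sqrt(2) ≈ 2.8284*I)
l(W, T) = 6 + 3*W (l(W, T) = (2 + W)*3 = 6 + 3*W)
((j + l(5 - 1*6, 1))*1)**2 = ((2*I*sqrt(2) + (6 + 3*(5 - 1*6)))*1)**2 = ((2*I*sqrt(2) + (6 + 3*(5 - 6)))*1)**2 = ((2*I*sqrt(2) + (6 + 3*(-1)))*1)**2 = ((2*I*sqrt(2) + (6 - 3))*1)**2 = ((2*I*sqrt(2) + 3)*1)**2 = ((3 + 2*I*sqrt(2))*1)**2 = (3 + 2*I*sqrt(2))**2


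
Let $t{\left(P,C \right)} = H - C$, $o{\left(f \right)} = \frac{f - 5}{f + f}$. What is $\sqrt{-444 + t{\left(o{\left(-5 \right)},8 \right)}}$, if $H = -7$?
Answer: $3 i \sqrt{51} \approx 21.424 i$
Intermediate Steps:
$o{\left(f \right)} = \frac{-5 + f}{2 f}$
$t{\left(P,C \right)} = -7 - C$
$\sqrt{-444 + t{\left(o{\left(-5 \right)},8 \right)}} = \sqrt{-444 - 15} = \sqrt{-459} = 3 i \sqrt{51}$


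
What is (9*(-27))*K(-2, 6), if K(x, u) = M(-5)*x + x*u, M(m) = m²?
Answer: 15066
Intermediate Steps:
K(x, u) = 25*x + u*x (K(x, u) = (-5)²*x + x*u = 25*x + u*x)
(9*(-27))*K(-2, 6) = (9*(-27))*(-2*(25 + 6)) = -(-486)*31 = -243*(-62) = 15066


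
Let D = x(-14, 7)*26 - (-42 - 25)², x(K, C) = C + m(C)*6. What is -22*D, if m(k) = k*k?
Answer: -73414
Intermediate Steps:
m(k) = k²
x(K, C) = C + 6*C² (x(K, C) = C + C²*6 = C + 6*C²)
D = 3337 (D = (7*(1 + 6*7))*26 - (-42 - 25)² = (7*(1 + 42))*26 - 1*(-67)² = (7*43)*26 - 1*4489 = 301*26 - 4489 = 7826 - 4489 = 3337)
-22*D = -22*3337 = -73414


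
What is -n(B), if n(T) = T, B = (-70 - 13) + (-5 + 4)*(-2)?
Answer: 81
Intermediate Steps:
B = -81 (B = -83 - 1*(-2) = -83 + 2 = -81)
-n(B) = -1*(-81) = 81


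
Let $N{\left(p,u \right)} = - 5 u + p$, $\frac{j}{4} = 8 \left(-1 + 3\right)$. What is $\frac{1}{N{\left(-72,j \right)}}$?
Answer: $- \frac{1}{392} \approx -0.002551$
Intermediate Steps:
$j = 64$ ($j = 4 \cdot 8 \left(-1 + 3\right) = 4 \cdot 8 \cdot 2 = 4 \cdot 16 = 64$)
$N{\left(p,u \right)} = p - 5 u$
$\frac{1}{N{\left(-72,j \right)}} = \frac{1}{-72 - 320} = \frac{1}{-392} = - \frac{1}{392}$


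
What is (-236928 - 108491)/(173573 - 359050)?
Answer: 345419/185477 ≈ 1.8623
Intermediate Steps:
(-236928 - 108491)/(173573 - 359050) = -345419/(-185477) = -345419*(-1/185477) = 345419/185477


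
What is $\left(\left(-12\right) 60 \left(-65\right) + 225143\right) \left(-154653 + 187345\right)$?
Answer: $8890360556$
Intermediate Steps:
$\left(\left(-12\right) 60 \left(-65\right) + 225143\right) \left(-154653 + 187345\right) = \left(\left(-720\right) \left(-65\right) + 225143\right) 32692 = \left(46800 + 225143\right) 32692 = 271943 \cdot 32692 = 8890360556$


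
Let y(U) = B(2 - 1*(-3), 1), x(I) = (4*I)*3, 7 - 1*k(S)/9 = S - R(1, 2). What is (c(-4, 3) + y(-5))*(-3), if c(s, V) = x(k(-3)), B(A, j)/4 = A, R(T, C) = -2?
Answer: -2652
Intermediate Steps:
k(S) = 45 - 9*S (k(S) = 63 - 9*(S - 1*(-2)) = 63 - 9*(S + 2) = 63 - 9*(2 + S) = 63 + (-18 - 9*S) = 45 - 9*S)
x(I) = 12*I
B(A, j) = 4*A
c(s, V) = 864 (c(s, V) = 12*(45 - 9*(-3)) = 12*(45 + 27) = 12*72 = 864)
y(U) = 20 (y(U) = 4*(2 - 1*(-3)) = 4*(2 + 3) = 4*5 = 20)
(c(-4, 3) + y(-5))*(-3) = (864 + 20)*(-3) = 884*(-3) = -2652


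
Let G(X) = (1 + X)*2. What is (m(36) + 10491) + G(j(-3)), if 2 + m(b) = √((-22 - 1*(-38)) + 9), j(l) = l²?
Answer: 10514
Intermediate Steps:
G(X) = 2 + 2*X
m(b) = 3 (m(b) = -2 + √((-22 - 1*(-38)) + 9) = -2 + √((-22 + 38) + 9) = -2 + √(16 + 9) = -2 + √25 = -2 + 5 = 3)
(m(36) + 10491) + G(j(-3)) = (3 + 10491) + (2 + 2*(-3)²) = 10494 + (2 + 2*9) = 10494 + (2 + 18) = 10494 + 20 = 10514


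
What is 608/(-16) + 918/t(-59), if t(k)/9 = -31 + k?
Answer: -587/15 ≈ -39.133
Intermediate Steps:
t(k) = -279 + 9*k (t(k) = 9*(-31 + k) = -279 + 9*k)
608/(-16) + 918/t(-59) = 608/(-16) + 918/(-279 + 9*(-59)) = 608*(-1/16) + 918/(-279 - 531) = -38 + 918/(-810) = -38 + 918*(-1/810) = -38 - 17/15 = -587/15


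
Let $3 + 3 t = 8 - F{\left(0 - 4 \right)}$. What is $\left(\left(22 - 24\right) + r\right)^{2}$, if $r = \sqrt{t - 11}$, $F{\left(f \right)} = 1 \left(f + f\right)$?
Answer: $\frac{4 \left(3 - i \sqrt{15}\right)^{2}}{9} \approx -2.6667 - 10.328 i$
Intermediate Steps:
$F{\left(f \right)} = 2 f$ ($F{\left(f \right)} = 1 \cdot 2 f = 2 f$)
$t = \frac{13}{3}$ ($t = -1 + \frac{8 - 2 \left(0 - 4\right)}{3} = -1 + \frac{8 - 2 \left(-4\right)}{3} = -1 + \frac{8 - -8}{3} = -1 + \frac{8 + 8}{3} = -1 + \frac{1}{3} \cdot 16 = -1 + \frac{16}{3} = \frac{13}{3} \approx 4.3333$)
$r = \frac{2 i \sqrt{15}}{3}$ ($r = \sqrt{\frac{13}{3} - 11} = \sqrt{- \frac{20}{3}} = \frac{2 i \sqrt{15}}{3} \approx 2.582 i$)
$\left(\left(22 - 24\right) + r\right)^{2} = \left(\left(22 - 24\right) + \frac{2 i \sqrt{15}}{3}\right)^{2} = \left(-2 + \frac{2 i \sqrt{15}}{3}\right)^{2}$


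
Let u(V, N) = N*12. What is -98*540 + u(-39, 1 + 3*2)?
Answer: -52836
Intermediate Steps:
u(V, N) = 12*N
-98*540 + u(-39, 1 + 3*2) = -98*540 + 12*(1 + 3*2) = -52920 + 12*(1 + 6) = -52920 + 12*7 = -52920 + 84 = -52836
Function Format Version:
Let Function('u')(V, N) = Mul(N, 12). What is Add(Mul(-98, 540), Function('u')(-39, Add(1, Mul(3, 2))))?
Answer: -52836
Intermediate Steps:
Function('u')(V, N) = Mul(12, N)
Add(Mul(-98, 540), Function('u')(-39, Add(1, Mul(3, 2)))) = Add(Mul(-98, 540), Mul(12, Add(1, Mul(3, 2)))) = Add(-52920, Mul(12, Add(1, 6))) = Add(-52920, Mul(12, 7)) = Add(-52920, 84) = -52836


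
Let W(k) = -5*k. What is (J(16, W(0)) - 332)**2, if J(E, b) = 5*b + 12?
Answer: 102400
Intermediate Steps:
J(E, b) = 12 + 5*b
(J(16, W(0)) - 332)**2 = ((12 + 5*(-5*0)) - 332)**2 = ((12 + 5*0) - 332)**2 = ((12 + 0) - 332)**2 = (12 - 332)**2 = (-320)**2 = 102400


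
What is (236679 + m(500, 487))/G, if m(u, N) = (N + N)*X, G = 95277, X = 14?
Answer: 19255/7329 ≈ 2.6272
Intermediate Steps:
m(u, N) = 28*N (m(u, N) = (N + N)*14 = (2*N)*14 = 28*N)
(236679 + m(500, 487))/G = (236679 + 28*487)/95277 = (236679 + 13636)*(1/95277) = 250315*(1/95277) = 19255/7329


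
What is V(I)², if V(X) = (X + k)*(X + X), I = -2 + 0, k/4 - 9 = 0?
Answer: 18496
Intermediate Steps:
k = 36 (k = 36 + 4*0 = 36 + 0 = 36)
I = -2
V(X) = 2*X*(36 + X) (V(X) = (X + 36)*(X + X) = (36 + X)*(2*X) = 2*X*(36 + X))
V(I)² = (2*(-2)*(36 - 2))² = (2*(-2)*34)² = (-136)² = 18496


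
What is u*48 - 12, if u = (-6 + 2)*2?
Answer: -396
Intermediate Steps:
u = -8 (u = -4*2 = -8)
u*48 - 12 = -8*48 - 12 = -384 - 12 = -396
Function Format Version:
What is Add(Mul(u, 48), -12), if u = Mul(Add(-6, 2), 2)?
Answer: -396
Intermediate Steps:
u = -8 (u = Mul(-4, 2) = -8)
Add(Mul(u, 48), -12) = Add(Mul(-8, 48), -12) = Add(-384, -12) = -396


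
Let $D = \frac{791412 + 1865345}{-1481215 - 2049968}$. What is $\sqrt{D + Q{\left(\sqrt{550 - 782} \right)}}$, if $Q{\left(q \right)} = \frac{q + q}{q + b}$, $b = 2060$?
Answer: $\frac{\sqrt{3531183} \sqrt{\frac{-2736459710 + 4405609 i \sqrt{58}}{1030 + i \sqrt{58}}}}{3531183} \approx 0.0085241 + 0.86737 i$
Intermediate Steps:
$D = - \frac{2656757}{3531183}$ ($D = \frac{2656757}{-3531183} = 2656757 \left(- \frac{1}{3531183}\right) = - \frac{2656757}{3531183} \approx -0.75237$)
$Q{\left(q \right)} = \frac{2 q}{2060 + q}$ ($Q{\left(q \right)} = \frac{q + q}{q + 2060} = \frac{2 q}{2060 + q}$)
$\sqrt{D + Q{\left(\sqrt{550 - 782} \right)}} = \sqrt{- \frac{2656757}{3531183} + \frac{2 \sqrt{550 - 782}}{2060 + \sqrt{550 - 782}}} = \sqrt{- \frac{2656757}{3531183} + \frac{2 \sqrt{-232}}{2060 + \sqrt{-232}}} = \sqrt{- \frac{2656757}{3531183} + \frac{2 \cdot 2 i \sqrt{58}}{2060 + 2 i \sqrt{58}}} = \sqrt{- \frac{2656757}{3531183} + \frac{4 i \sqrt{58}}{2060 + 2 i \sqrt{58}}}$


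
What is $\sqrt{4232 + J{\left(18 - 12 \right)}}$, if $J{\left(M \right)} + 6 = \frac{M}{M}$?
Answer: $\sqrt{4227} \approx 65.015$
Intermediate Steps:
$J{\left(M \right)} = -5$ ($J{\left(M \right)} = -6 + \frac{M}{M} = -6 + 1 = -5$)
$\sqrt{4232 + J{\left(18 - 12 \right)}} = \sqrt{4232 - 5} = \sqrt{4227}$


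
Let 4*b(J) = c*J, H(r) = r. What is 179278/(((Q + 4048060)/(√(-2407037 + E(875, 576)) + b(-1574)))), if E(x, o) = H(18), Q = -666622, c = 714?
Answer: -8394961267/563573 + 89639*I*√2407019/1690719 ≈ -14896.0 + 82.256*I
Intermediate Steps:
E(x, o) = 18
b(J) = 357*J/2 (b(J) = (714*J)/4 = 357*J/2)
179278/(((Q + 4048060)/(√(-2407037 + E(875, 576)) + b(-1574)))) = 179278/(((-666622 + 4048060)/(√(-2407037 + 18) + (357/2)*(-1574)))) = 179278/((3381438/(√(-2407019) - 280959))) = 179278/((3381438/(I*√2407019 - 280959))) = 179278/((3381438/(-280959 + I*√2407019))) = 179278*(-93653/1127146 + I*√2407019/3381438) = -8394961267/563573 + 89639*I*√2407019/1690719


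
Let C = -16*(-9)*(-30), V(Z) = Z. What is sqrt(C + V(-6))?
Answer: I*sqrt(4326) ≈ 65.772*I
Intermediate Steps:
C = -4320 (C = 144*(-30) = -4320)
sqrt(C + V(-6)) = sqrt(-4320 - 6) = sqrt(-4326) = I*sqrt(4326)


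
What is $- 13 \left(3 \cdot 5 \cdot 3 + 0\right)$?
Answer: $-585$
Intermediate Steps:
$- 13 \left(3 \cdot 5 \cdot 3 + 0\right) = - 13 \left(15 \cdot 3 + 0\right) = - 13 \left(45 + 0\right) = \left(-13\right) 45 = -585$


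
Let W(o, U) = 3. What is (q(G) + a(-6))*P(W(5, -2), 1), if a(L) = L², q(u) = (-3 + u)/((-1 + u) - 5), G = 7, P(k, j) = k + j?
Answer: 160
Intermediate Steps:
P(k, j) = j + k
q(u) = (-3 + u)/(-6 + u)
(q(G) + a(-6))*P(W(5, -2), 1) = ((-3 + 7)/(-6 + 7) + (-6)²)*(1 + 3) = (4/1 + 36)*4 = (1*4 + 36)*4 = (4 + 36)*4 = 40*4 = 160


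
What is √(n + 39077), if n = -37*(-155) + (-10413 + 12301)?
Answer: 10*√467 ≈ 216.10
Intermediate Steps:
n = 7623 (n = 5735 + 1888 = 7623)
√(n + 39077) = √(7623 + 39077) = √46700 = 10*√467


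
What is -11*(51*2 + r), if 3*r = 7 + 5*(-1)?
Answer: -3388/3 ≈ -1129.3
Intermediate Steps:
r = ⅔ (r = (7 + 5*(-1))/3 = (7 - 5)/3 = (⅓)*2 = ⅔ ≈ 0.66667)
-11*(51*2 + r) = -11*(51*2 + ⅔) = -11*(102 + ⅔) = -11*308/3 = -3388/3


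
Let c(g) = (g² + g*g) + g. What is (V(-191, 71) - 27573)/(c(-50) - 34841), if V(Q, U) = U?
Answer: 27502/29891 ≈ 0.92008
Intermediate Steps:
c(g) = g + 2*g² (c(g) = (g² + g²) + g = 2*g² + g = g + 2*g²)
(V(-191, 71) - 27573)/(c(-50) - 34841) = (71 - 27573)/(-50*(1 + 2*(-50)) - 34841) = -27502/(-50*(1 - 100) - 34841) = -27502/(-50*(-99) - 34841) = -27502/(4950 - 34841) = -27502/(-29891) = -27502*(-1/29891) = 27502/29891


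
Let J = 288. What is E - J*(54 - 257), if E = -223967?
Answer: -165503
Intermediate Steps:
E - J*(54 - 257) = -223967 - 288*(54 - 257) = -223967 - 288*(-203) = -223967 - 1*(-58464) = -223967 + 58464 = -165503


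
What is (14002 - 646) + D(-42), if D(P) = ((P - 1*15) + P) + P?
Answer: 13215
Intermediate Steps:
D(P) = -15 + 3*P (D(P) = ((P - 15) + P) + P = ((-15 + P) + P) + P = (-15 + 2*P) + P = -15 + 3*P)
(14002 - 646) + D(-42) = (14002 - 646) + (-15 + 3*(-42)) = 13356 + (-15 - 126) = 13356 - 141 = 13215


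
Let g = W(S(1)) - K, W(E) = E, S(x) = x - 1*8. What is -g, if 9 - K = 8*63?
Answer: -488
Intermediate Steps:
S(x) = -8 + x (S(x) = x - 8 = -8 + x)
K = -495 (K = 9 - 8*63 = 9 - 1*504 = 9 - 504 = -495)
g = 488 (g = (-8 + 1) - 1*(-495) = -7 + 495 = 488)
-g = -1*488 = -488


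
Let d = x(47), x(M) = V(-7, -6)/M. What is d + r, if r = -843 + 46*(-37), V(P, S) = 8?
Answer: -119607/47 ≈ -2544.8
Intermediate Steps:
x(M) = 8/M
d = 8/47 ≈ 0.17021
r = -2545 (r = -843 - 1702 = -2545)
d + r = 8/47 - 2545 = -119607/47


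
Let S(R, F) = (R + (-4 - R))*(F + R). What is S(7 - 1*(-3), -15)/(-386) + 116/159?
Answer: 20798/30687 ≈ 0.67775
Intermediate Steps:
S(R, F) = -4*F - 4*R (S(R, F) = -4*(F + R) = -4*F - 4*R)
S(7 - 1*(-3), -15)/(-386) + 116/159 = (-4*(-15) - 4*(7 - 1*(-3)))/(-386) + 116/159 = (60 - 4*(7 + 3))*(-1/386) + 116*(1/159) = (60 - 4*10)*(-1/386) + 116/159 = (60 - 40)*(-1/386) + 116/159 = 20*(-1/386) + 116/159 = -10/193 + 116/159 = 20798/30687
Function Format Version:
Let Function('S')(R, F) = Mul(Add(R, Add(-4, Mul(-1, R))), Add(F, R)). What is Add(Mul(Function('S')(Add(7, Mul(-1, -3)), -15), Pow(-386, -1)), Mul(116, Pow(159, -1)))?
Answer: Rational(20798, 30687) ≈ 0.67775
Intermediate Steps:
Function('S')(R, F) = Add(Mul(-4, F), Mul(-4, R)) (Function('S')(R, F) = Mul(-4, Add(F, R)) = Add(Mul(-4, F), Mul(-4, R)))
Add(Mul(Function('S')(Add(7, Mul(-1, -3)), -15), Pow(-386, -1)), Mul(116, Pow(159, -1))) = Add(Mul(Add(Mul(-4, -15), Mul(-4, Add(7, Mul(-1, -3)))), Pow(-386, -1)), Mul(116, Pow(159, -1))) = Add(Mul(Add(60, Mul(-4, Add(7, 3))), Rational(-1, 386)), Mul(116, Rational(1, 159))) = Add(Mul(Add(60, Mul(-4, 10)), Rational(-1, 386)), Rational(116, 159)) = Add(Mul(Add(60, -40), Rational(-1, 386)), Rational(116, 159)) = Add(Mul(20, Rational(-1, 386)), Rational(116, 159)) = Add(Rational(-10, 193), Rational(116, 159)) = Rational(20798, 30687)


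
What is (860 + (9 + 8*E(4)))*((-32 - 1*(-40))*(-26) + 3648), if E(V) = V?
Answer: 3099440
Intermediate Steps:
(860 + (9 + 8*E(4)))*((-32 - 1*(-40))*(-26) + 3648) = (860 + (9 + 8*4))*((-32 - 1*(-40))*(-26) + 3648) = (860 + (9 + 32))*((-32 + 40)*(-26) + 3648) = (860 + 41)*(8*(-26) + 3648) = 901*(-208 + 3648) = 901*3440 = 3099440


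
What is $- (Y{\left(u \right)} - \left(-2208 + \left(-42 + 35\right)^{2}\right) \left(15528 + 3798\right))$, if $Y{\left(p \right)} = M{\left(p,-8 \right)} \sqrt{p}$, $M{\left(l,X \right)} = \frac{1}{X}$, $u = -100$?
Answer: $-41724834 + \frac{5 i}{4} \approx -4.1725 \cdot 10^{7} + 1.25 i$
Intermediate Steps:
$Y{\left(p \right)} = - \frac{\sqrt{p}}{8}$ ($Y{\left(p \right)} = \frac{\sqrt{p}}{-8} = - \frac{\sqrt{p}}{8}$)
$- (Y{\left(u \right)} - \left(-2208 + \left(-42 + 35\right)^{2}\right) \left(15528 + 3798\right)) = - (- \frac{\sqrt{-100}}{8} - \left(-2208 + \left(-42 + 35\right)^{2}\right) \left(15528 + 3798\right)) = - (- \frac{10 i}{8} - \left(-2208 + \left(-7\right)^{2}\right) 19326) = - (- \frac{5 i}{4} - \left(-2208 + 49\right) 19326) = - (- \frac{5 i}{4} - \left(-2159\right) 19326) = - (- \frac{5 i}{4} - -41724834) = - (- \frac{5 i}{4} + 41724834) = - (41724834 - \frac{5 i}{4}) = -41724834 + \frac{5 i}{4}$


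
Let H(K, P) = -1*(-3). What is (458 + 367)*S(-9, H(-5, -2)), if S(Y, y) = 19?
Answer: 15675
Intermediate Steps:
H(K, P) = 3
(458 + 367)*S(-9, H(-5, -2)) = (458 + 367)*19 = 825*19 = 15675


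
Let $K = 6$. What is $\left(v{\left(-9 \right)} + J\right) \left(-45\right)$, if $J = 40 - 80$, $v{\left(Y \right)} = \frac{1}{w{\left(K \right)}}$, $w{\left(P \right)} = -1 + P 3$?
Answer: $\frac{30555}{17} \approx 1797.4$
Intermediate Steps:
$w{\left(P \right)} = -1 + 3 P$
$v{\left(Y \right)} = \frac{1}{17}$ ($v{\left(Y \right)} = \frac{1}{-1 + 3 \cdot 6} = \frac{1}{-1 + 18} = \frac{1}{17}$)
$J = -40$ ($J = 40 - 80 = -40$)
$\left(v{\left(-9 \right)} + J\right) \left(-45\right) = \left(\frac{1}{17} - 40\right) \left(-45\right) = \left(- \frac{679}{17}\right) \left(-45\right) = \frac{30555}{17}$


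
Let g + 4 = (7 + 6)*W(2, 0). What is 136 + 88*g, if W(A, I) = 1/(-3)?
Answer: -1792/3 ≈ -597.33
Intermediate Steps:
W(A, I) = -1/3
g = -25/3 (g = -4 + (7 + 6)*(-1/3) = -4 + 13*(-1/3) = -4 - 13/3 = -25/3 ≈ -8.3333)
136 + 88*g = 136 + 88*(-25/3) = 136 - 2200/3 = -1792/3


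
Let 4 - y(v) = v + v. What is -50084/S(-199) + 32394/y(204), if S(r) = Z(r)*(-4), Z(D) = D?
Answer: -5752445/40198 ≈ -143.10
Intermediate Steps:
y(v) = 4 - 2*v (y(v) = 4 - (v + v) = 4 - 2*v)
S(r) = -4*r (S(r) = r*(-4) = -4*r)
-50084/S(-199) + 32394/y(204) = -50084/((-4*(-199))) + 32394/(4 - 2*204) = -50084/796 + 32394/(4 - 408) = -50084*1/796 + 32394/(-404) = -12521/199 + 32394*(-1/404) = -12521/199 - 16197/202 = -5752445/40198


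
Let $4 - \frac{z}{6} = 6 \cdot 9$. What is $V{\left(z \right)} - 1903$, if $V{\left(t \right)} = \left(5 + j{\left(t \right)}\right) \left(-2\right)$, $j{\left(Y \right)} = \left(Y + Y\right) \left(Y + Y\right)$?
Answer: $-721913$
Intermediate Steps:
$z = -300$ ($z = 24 - 6 \cdot 6 \cdot 9 = 24 - 324 = -300$)
$j{\left(Y \right)} = 4 Y^{2}$ ($j{\left(Y \right)} = 2 Y 2 Y = 4 Y^{2}$)
$V{\left(t \right)} = -10 - 8 t^{2}$ ($V{\left(t \right)} = \left(5 + 4 t^{2}\right) \left(-2\right) = -10 - 8 t^{2}$)
$V{\left(z \right)} - 1903 = \left(-10 - 8 \left(-300\right)^{2}\right) - 1903 = \left(-10 - 720000\right) - 1903 = -720010 - 1903 = -721913$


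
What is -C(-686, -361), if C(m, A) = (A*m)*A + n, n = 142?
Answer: 89400064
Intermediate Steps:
C(m, A) = 142 + m*A² (C(m, A) = (A*m)*A + 142 = m*A² + 142 = 142 + m*A²)
-C(-686, -361) = -(142 - 686*(-361)²) = -(142 - 686*130321) = -(142 - 89400206) = -1*(-89400064) = 89400064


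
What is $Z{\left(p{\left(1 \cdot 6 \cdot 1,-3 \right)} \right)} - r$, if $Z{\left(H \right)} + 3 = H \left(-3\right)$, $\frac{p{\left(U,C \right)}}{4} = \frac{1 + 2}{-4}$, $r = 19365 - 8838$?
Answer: $-10521$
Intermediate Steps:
$r = 10527$ ($r = 19365 - 8838 = 10527$)
$p{\left(U,C \right)} = -3$ ($p{\left(U,C \right)} = 4 \frac{1 + 2}{-4} = 4 \left(\left(- \frac{1}{4}\right) 3\right) = 4 \left(- \frac{3}{4}\right) = -3$)
$Z{\left(H \right)} = -3 - 3 H$ ($Z{\left(H \right)} = -3 + H \left(-3\right) = -3 - 3 H$)
$Z{\left(p{\left(1 \cdot 6 \cdot 1,-3 \right)} \right)} - r = \left(-3 - -9\right) - 10527 = \left(-3 + 9\right) - 10527 = 6 - 10527 = -10521$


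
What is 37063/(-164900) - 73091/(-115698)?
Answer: 3882295463/9539300100 ≈ 0.40698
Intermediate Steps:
37063/(-164900) - 73091/(-115698) = 37063*(-1/164900) - 73091*(-1/115698) = -37063/164900 + 73091/115698 = 3882295463/9539300100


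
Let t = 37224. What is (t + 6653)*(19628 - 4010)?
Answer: 685270986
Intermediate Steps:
(t + 6653)*(19628 - 4010) = (37224 + 6653)*(19628 - 4010) = 43877*15618 = 685270986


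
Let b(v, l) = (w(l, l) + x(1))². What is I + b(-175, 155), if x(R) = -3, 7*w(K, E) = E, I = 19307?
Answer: 963999/49 ≈ 19673.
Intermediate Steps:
w(K, E) = E/7
b(v, l) = (-3 + l/7)² (b(v, l) = (l/7 - 3)² = (-3 + l/7)²)
I + b(-175, 155) = 19307 + (-21 + 155)²/49 = 19307 + (1/49)*134² = 19307 + (1/49)*17956 = 19307 + 17956/49 = 963999/49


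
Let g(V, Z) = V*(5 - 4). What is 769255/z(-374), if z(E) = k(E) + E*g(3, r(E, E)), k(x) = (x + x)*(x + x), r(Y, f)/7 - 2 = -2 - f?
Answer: 769255/558382 ≈ 1.3776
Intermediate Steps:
r(Y, f) = -7*f (r(Y, f) = 14 + 7*(-2 - f) = 14 + (-14 - 7*f) = -7*f)
k(x) = 4*x**2 (k(x) = (2*x)*(2*x) = 4*x**2)
g(V, Z) = V (g(V, Z) = V*1 = V)
z(E) = 3*E + 4*E**2 (z(E) = 4*E**2 + E*3 = 4*E**2 + 3*E = 3*E + 4*E**2)
769255/z(-374) = 769255/((-374*(3 + 4*(-374)))) = 769255/((-374*(3 - 1496))) = 769255/((-374*(-1493))) = 769255/558382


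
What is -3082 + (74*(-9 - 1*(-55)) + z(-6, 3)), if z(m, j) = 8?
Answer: 330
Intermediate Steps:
-3082 + (74*(-9 - 1*(-55)) + z(-6, 3)) = -3082 + (74*(-9 - 1*(-55)) + 8) = -3082 + (74*(-9 + 55) + 8) = -3082 + (74*46 + 8) = -3082 + (3404 + 8) = -3082 + 3412 = 330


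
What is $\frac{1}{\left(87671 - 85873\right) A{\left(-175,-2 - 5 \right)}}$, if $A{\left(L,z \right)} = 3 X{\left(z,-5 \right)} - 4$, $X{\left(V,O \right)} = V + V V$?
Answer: $\frac{1}{219356} \approx 4.5588 \cdot 10^{-6}$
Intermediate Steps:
$X{\left(V,O \right)} = V + V^{2}$
$A{\left(L,z \right)} = -4 + 3 z \left(1 + z\right)$ ($A{\left(L,z \right)} = 3 z \left(1 + z\right) - 4 = -4 + 3 z \left(1 + z\right)$)
$\frac{1}{\left(87671 - 85873\right) A{\left(-175,-2 - 5 \right)}} = \frac{1}{\left(87671 - 85873\right) \left(-4 + 3 \left(-2 - 5\right) \left(1 - 7\right)\right)} = \frac{1}{1798 \left(-4 + 3 \left(-2 - 5\right) \left(1 - 7\right)\right)} = \frac{1}{1798 \left(-4 + 3 \left(-7\right) \left(1 - 7\right)\right)} = \frac{1}{1798 \left(-4 + 3 \left(-7\right) \left(-6\right)\right)} = \frac{1}{1798 \left(-4 + 126\right)} = \frac{1}{1798 \cdot 122} = \frac{1}{1798} \cdot \frac{1}{122} = \frac{1}{219356}$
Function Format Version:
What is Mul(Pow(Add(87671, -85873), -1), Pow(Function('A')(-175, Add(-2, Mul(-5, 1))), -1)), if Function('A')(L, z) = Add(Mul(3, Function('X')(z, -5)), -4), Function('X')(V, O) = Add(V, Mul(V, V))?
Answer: Rational(1, 219356) ≈ 4.5588e-6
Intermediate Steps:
Function('X')(V, O) = Add(V, Pow(V, 2))
Function('A')(L, z) = Add(-4, Mul(3, z, Add(1, z))) (Function('A')(L, z) = Add(Mul(3, Mul(z, Add(1, z))), -4) = Add(Mul(3, z, Add(1, z)), -4) = Add(-4, Mul(3, z, Add(1, z))))
Mul(Pow(Add(87671, -85873), -1), Pow(Function('A')(-175, Add(-2, Mul(-5, 1))), -1)) = Mul(Pow(Add(87671, -85873), -1), Pow(Add(-4, Mul(3, Add(-2, Mul(-5, 1)), Add(1, Add(-2, Mul(-5, 1))))), -1)) = Mul(Pow(1798, -1), Pow(Add(-4, Mul(3, Add(-2, -5), Add(1, Add(-2, -5)))), -1)) = Mul(Rational(1, 1798), Pow(Add(-4, Mul(3, -7, Add(1, -7))), -1)) = Mul(Rational(1, 1798), Pow(Add(-4, Mul(3, -7, -6)), -1)) = Mul(Rational(1, 1798), Pow(Add(-4, 126), -1)) = Mul(Rational(1, 1798), Pow(122, -1)) = Mul(Rational(1, 1798), Rational(1, 122)) = Rational(1, 219356)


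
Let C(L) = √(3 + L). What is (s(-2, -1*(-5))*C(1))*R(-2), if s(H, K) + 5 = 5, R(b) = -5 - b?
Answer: 0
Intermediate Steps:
s(H, K) = 0 (s(H, K) = -5 + 5 = 0)
(s(-2, -1*(-5))*C(1))*R(-2) = (0*√(3 + 1))*(-5 - 1*(-2)) = (0*√4)*(-5 + 2) = (0*2)*(-3) = 0*(-3) = 0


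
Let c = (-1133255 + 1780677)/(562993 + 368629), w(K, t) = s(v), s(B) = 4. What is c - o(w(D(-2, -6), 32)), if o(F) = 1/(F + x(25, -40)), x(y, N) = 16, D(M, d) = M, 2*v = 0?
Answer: 6008409/9316220 ≈ 0.64494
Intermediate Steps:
v = 0 (v = (½)*0 = 0)
w(K, t) = 4
o(F) = 1/(16 + F) (o(F) = 1/(F + 16) = 1/(16 + F))
c = 323711/465811 (c = 647422/931622 = 647422*(1/931622) = 323711/465811 ≈ 0.69494)
c - o(w(D(-2, -6), 32)) = 323711/465811 - 1/(16 + 4) = 323711/465811 - 1/20 = 6008409/9316220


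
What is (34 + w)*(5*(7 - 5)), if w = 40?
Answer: 740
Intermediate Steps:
(34 + w)*(5*(7 - 5)) = (34 + 40)*(5*(7 - 5)) = 74*(5*2) = 74*10 = 740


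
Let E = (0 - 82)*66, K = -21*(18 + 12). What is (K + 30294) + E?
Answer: 24252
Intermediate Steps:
K = -630 (K = -21*30 = -630)
E = -5412 (E = -82*66 = -5412)
(K + 30294) + E = (-630 + 30294) - 5412 = 29664 - 5412 = 24252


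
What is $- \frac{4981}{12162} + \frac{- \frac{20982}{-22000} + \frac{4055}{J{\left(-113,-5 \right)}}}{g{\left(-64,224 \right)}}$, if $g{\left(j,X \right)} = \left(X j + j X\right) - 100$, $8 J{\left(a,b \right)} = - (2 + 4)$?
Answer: $- \frac{142209927257}{641529284000} \approx -0.22167$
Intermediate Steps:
$J{\left(a,b \right)} = - \frac{3}{4}$ ($J{\left(a,b \right)} = \frac{\left(-1\right) \left(2 + 4\right)}{8} = \frac{\left(-1\right) 6}{8} = \frac{1}{8} \left(-6\right) = - \frac{3}{4}$)
$g{\left(j,X \right)} = -100 + 2 X j$ ($g{\left(j,X \right)} = \left(X j + X j\right) - 100 = 2 X j - 100 = -100 + 2 X j$)
$- \frac{4981}{12162} + \frac{- \frac{20982}{-22000} + \frac{4055}{J{\left(-113,-5 \right)}}}{g{\left(-64,224 \right)}} = - \frac{4981}{12162} + \frac{- \frac{20982}{-22000} + \frac{4055}{- \frac{3}{4}}}{-100 + 2 \cdot 224 \left(-64\right)} = \left(-4981\right) \frac{1}{12162} + \frac{\left(-20982\right) \left(- \frac{1}{22000}\right) + 4055 \left(- \frac{4}{3}\right)}{-100 - 28672} = - \frac{4981}{12162} + \frac{\frac{10491}{11000} - \frac{16220}{3}}{-28772} = - \frac{4981}{12162} - - \frac{178388527}{949476000} = - \frac{4981}{12162} + \frac{178388527}{949476000} = - \frac{142209927257}{641529284000}$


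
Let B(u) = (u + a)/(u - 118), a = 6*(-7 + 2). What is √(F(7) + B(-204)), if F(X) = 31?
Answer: 2*√205597/161 ≈ 5.6326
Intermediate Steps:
a = -30 (a = 6*(-5) = -30)
B(u) = (-30 + u)/(-118 + u) (B(u) = (u - 30)/(u - 118) = (-30 + u)/(-118 + u))
√(F(7) + B(-204)) = √(31 + (-30 - 204)/(-118 - 204)) = √(31 - 234/(-322)) = √(31 - 1/322*(-234)) = √(31 + 117/161) = √(5108/161) = 2*√205597/161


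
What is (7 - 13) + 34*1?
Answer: 28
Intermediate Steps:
(7 - 13) + 34*1 = -6 + 34 = 28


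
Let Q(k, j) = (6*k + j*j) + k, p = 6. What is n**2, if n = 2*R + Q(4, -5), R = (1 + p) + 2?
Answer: 5041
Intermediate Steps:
Q(k, j) = j**2 + 7*k (Q(k, j) = (6*k + j**2) + k = (j**2 + 6*k) + k = j**2 + 7*k)
R = 9 (R = (1 + 6) + 2 = 7 + 2 = 9)
n = 71 (n = 2*9 + ((-5)**2 + 7*4) = 18 + (25 + 28) = 18 + 53 = 71)
n**2 = 71**2 = 5041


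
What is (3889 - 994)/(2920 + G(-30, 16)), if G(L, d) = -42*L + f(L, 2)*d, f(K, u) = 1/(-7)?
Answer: 6755/9748 ≈ 0.69296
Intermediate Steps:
f(K, u) = -1/7
G(L, d) = -42*L - d/7
(3889 - 994)/(2920 + G(-30, 16)) = (3889 - 994)/(2920 + (-42*(-30) - 1/7*16)) = 2895/(2920 + (1260 - 16/7)) = 2895/(2920 + 8804/7) = 2895/(29244/7) = 2895*(7/29244) = 6755/9748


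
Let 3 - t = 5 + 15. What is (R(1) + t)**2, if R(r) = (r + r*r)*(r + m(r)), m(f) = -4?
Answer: 529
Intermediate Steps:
R(r) = (-4 + r)*(r + r**2) (R(r) = (r + r*r)*(r - 4) = (r + r**2)*(-4 + r) = (-4 + r)*(r + r**2))
t = -17 (t = 3 - (5 + 15) = 3 - 1*20 = 3 - 20 = -17)
(R(1) + t)**2 = (1*(-4 + 1**2 - 3*1) - 17)**2 = (1*(-4 + 1 - 3) - 17)**2 = (1*(-6) - 17)**2 = (-6 - 17)**2 = (-23)**2 = 529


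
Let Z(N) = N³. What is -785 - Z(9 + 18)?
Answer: -20468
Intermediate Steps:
-785 - Z(9 + 18) = -785 - (9 + 18)³ = -785 - 1*27³ = -785 - 1*19683 = -785 - 19683 = -20468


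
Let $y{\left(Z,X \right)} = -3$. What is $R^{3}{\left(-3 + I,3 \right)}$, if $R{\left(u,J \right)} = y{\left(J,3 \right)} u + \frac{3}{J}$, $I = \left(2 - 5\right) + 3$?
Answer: $1000$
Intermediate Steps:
$I = 0$ ($I = -3 + 3 = 0$)
$R{\left(u,J \right)} = - 3 u + \frac{3}{J}$
$R^{3}{\left(-3 + I,3 \right)} = \left(- 3 \left(-3 + 0\right) + \frac{3}{3}\right)^{3} = \left(\left(-3\right) \left(-3\right) + 3 \cdot \frac{1}{3}\right)^{3} = \left(9 + 1\right)^{3} = 10^{3} = 1000$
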